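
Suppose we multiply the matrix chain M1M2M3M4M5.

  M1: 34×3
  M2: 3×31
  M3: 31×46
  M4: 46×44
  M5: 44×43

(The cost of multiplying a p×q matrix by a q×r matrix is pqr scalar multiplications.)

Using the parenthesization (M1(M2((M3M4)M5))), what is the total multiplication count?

(M3M4): 31×46 by 46×44 → 31×44, cost 31·46·44 = 62744
((M3M4)M5): 31×44 by 44×43 → 31×43, cost 31·44·43 = 58652; cumulative 121396
(M2((M3M4)M5)): 3×31 by 31×43 → 3×43, cost 3·31·43 = 3999; cumulative 125395
(M1(M2((M3M4)M5))): 34×3 by 3×43 → 34×43, cost 34·3·43 = 4386; cumulative 129781
Total: 129781 scalar multiplications.

129781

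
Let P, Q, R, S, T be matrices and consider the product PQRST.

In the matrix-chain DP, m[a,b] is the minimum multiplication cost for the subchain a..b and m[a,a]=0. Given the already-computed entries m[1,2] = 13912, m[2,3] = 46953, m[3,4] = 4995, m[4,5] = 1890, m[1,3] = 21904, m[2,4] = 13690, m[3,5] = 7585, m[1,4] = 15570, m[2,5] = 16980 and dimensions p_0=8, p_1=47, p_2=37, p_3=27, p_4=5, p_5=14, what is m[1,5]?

16130

m[1,5] = min over k∈[1,4] of m[1,k]+m[k+1,5]+p_{0}·p_k·p_{5}.
k=1: 0 + 16980 + 8·47·14 = 22244; k=2: 13912 + 7585 + 8·37·14 = 25641; k=3: 21904 + 1890 + 8·27·14 = 26818; k=4: 15570 + 0 + 8·5·14 = 16130.
Minimum: 16130 at k=4.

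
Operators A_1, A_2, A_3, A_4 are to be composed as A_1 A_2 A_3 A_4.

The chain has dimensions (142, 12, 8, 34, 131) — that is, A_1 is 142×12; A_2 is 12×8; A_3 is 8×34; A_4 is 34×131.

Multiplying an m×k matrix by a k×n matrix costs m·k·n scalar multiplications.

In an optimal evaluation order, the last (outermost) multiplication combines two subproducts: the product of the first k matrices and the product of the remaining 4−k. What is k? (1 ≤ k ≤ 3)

2

Adjacent pairs: A_1A_2 = 142·12·8 = 13632; A_2A_3 = 12·8·34 = 3264; A_3A_4 = 8·34·131 = 35632.
Length 3: A_1..A_3: k=1: 0+3264+142·12·34=61200; k=2: 13632+0+142·8·34=52256 → min 52256 | A_2..A_4: k=2: 0+35632+12·8·131=48208; k=3: 3264+0+12·34·131=56712 → min 48208.
Top-level splits: k=1: (A_1..A_1)·(A_2..A_4) → 0+48208+142·12·131 = 271432; k=2: (A_1..A_2)·(A_3..A_4) → 13632+35632+142·8·131 = 198080; k=3: (A_1..A_3)·(A_4..A_4) → 52256+0+142·34·131 = 684724.
Best split is after A_2, i.e. k = 2.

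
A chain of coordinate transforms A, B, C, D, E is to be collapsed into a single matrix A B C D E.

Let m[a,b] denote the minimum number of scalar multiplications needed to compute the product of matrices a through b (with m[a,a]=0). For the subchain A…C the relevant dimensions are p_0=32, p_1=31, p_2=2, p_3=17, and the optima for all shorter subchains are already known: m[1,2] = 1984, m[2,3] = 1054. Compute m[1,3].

3072

m[1,3] = min over k∈[1,2] of m[1,k]+m[k+1,3]+p_{0}·p_k·p_{3}.
k=1: 0 + 1054 + 32·31·17 = 17918; k=2: 1984 + 0 + 32·2·17 = 3072.
Minimum: 3072 at k=2.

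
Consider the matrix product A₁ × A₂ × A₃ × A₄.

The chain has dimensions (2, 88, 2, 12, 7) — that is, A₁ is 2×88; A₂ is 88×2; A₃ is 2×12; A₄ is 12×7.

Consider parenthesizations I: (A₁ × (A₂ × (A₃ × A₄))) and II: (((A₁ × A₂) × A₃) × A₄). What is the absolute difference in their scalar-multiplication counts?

Order I = (A₁ × (A₂ × (A₃ × A₄))): (A₃ × A₄): 2×12 by 12×7 → 2×7, cost 2·12·7 = 168; (A₂ × (A₃ × A₄)): 88×2 by 2×7 → 88×7, cost 88·2·7 = 1232; cumulative 1400; (A₁ × (A₂ × (A₃ × A₄))): 2×88 by 88×7 → 2×7, cost 2·88·7 = 1232; cumulative 2632. Total 2632.
Order II = (((A₁ × A₂) × A₃) × A₄): (A₁ × A₂): 2×88 by 88×2 → 2×2, cost 2·88·2 = 352; ((A₁ × A₂) × A₃): 2×2 by 2×12 → 2×12, cost 2·2·12 = 48; cumulative 400; (((A₁ × A₂) × A₃) × A₄): 2×12 by 12×7 → 2×7, cost 2·12·7 = 168; cumulative 568. Total 568.
Difference: |2632 − 568| = 2064.

2064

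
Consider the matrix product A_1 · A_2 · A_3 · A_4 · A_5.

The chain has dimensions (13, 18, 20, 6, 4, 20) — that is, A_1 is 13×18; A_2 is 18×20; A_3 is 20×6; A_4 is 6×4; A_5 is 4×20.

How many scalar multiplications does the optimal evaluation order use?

3896

Adjacent pairs: A_1A_2 = 13·18·20 = 4680; A_2A_3 = 18·20·6 = 2160; A_3A_4 = 20·6·4 = 480; A_4A_5 = 6·4·20 = 480.
Length 3: A_1..A_3: k=1: 0+2160+13·18·6=3564; k=2: 4680+0+13·20·6=6240 → min 3564 | A_2..A_4: k=2: 0+480+18·20·4=1920; k=3: 2160+0+18·6·4=2592 → min 1920 | A_3..A_5: k=3: 0+480+20·6·20=2880; k=4: 480+0+20·4·20=2080 → min 2080.
Length 4: A_1..A_4: k=1: 0+1920+13·18·4=2856; k=2: 4680+480+13·20·4=6200; k=3: 3564+0+13·6·4=3876 → min 2856 | A_2..A_5: k=2: 0+2080+18·20·20=9280; k=3: 2160+480+18·6·20=4800; k=4: 1920+0+18·4·20=3360 → min 3360.
Length 5: A_1..A_5: k=1: 0+3360+13·18·20=8040; k=2: 4680+2080+13·20·20=11960; k=3: 3564+480+13·6·20=5604; k=4: 2856+0+13·4·20=3896 → min 3896.
Optimal order: ((A_1 · (A_2 · (A_3 · A_4))) · A_5) with cost 3896.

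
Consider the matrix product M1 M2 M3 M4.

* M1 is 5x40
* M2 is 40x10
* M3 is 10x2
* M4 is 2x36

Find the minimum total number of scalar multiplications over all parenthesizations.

Adjacent pairs: M1M2 = 5·40·10 = 2000; M2M3 = 40·10·2 = 800; M3M4 = 10·2·36 = 720.
Length 3: M1..M3: k=1: 0+800+5·40·2=1200; k=2: 2000+0+5·10·2=2100 → min 1200 | M2..M4: k=2: 0+720+40·10·36=15120; k=3: 800+0+40·2·36=3680 → min 3680.
Length 4: M1..M4: k=1: 0+3680+5·40·36=10880; k=2: 2000+720+5·10·36=4520; k=3: 1200+0+5·2·36=1560 → min 1560.
Optimal order: ((M1 (M2 M3)) M4) with cost 1560.

1560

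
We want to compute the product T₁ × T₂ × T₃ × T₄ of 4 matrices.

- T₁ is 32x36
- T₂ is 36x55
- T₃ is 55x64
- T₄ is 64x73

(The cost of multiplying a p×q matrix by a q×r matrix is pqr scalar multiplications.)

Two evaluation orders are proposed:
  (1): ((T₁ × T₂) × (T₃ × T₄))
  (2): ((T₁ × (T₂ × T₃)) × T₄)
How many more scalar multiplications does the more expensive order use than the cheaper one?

98848

Order (1) = ((T₁ × T₂) × (T₃ × T₄)): (T₁ × T₂): 32×36 by 36×55 → 32×55, cost 32·36·55 = 63360; (T₃ × T₄): 55×64 by 64×73 → 55×73, cost 55·64·73 = 256960; ((T₁ × T₂) × (T₃ × T₄)): 32×55 by 55×73 → 32×73, cost 32·55·73 = 128480; cumulative 448800. Total 448800.
Order (2) = ((T₁ × (T₂ × T₃)) × T₄): (T₂ × T₃): 36×55 by 55×64 → 36×64, cost 36·55·64 = 126720; (T₁ × (T₂ × T₃)): 32×36 by 36×64 → 32×64, cost 32·36·64 = 73728; cumulative 200448; ((T₁ × (T₂ × T₃)) × T₄): 32×64 by 64×73 → 32×73, cost 32·64·73 = 149504; cumulative 349952. Total 349952.
Difference: |448800 − 349952| = 98848.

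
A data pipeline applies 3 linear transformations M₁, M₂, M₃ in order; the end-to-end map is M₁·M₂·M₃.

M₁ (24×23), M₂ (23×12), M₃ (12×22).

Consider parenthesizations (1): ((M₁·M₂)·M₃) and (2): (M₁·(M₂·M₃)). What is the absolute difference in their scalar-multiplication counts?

Order (1) = ((M₁·M₂)·M₃): (M₁·M₂): 24×23 by 23×12 → 24×12, cost 24·23·12 = 6624; ((M₁·M₂)·M₃): 24×12 by 12×22 → 24×22, cost 24·12·22 = 6336; cumulative 12960. Total 12960.
Order (2) = (M₁·(M₂·M₃)): (M₂·M₃): 23×12 by 12×22 → 23×22, cost 23·12·22 = 6072; (M₁·(M₂·M₃)): 24×23 by 23×22 → 24×22, cost 24·23·22 = 12144; cumulative 18216. Total 18216.
Difference: |12960 − 18216| = 5256.

5256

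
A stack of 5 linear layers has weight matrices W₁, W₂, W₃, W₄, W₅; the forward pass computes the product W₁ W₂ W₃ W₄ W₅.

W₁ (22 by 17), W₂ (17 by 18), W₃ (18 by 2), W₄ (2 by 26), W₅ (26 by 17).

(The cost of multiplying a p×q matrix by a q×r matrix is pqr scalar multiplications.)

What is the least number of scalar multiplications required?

Adjacent pairs: W₁W₂ = 22·17·18 = 6732; W₂W₃ = 17·18·2 = 612; W₃W₄ = 18·2·26 = 936; W₄W₅ = 2·26·17 = 884.
Length 3: W₁..W₃: k=1: 0+612+22·17·2=1360; k=2: 6732+0+22·18·2=7524 → min 1360 | W₂..W₄: k=2: 0+936+17·18·26=8892; k=3: 612+0+17·2·26=1496 → min 1496 | W₃..W₅: k=3: 0+884+18·2·17=1496; k=4: 936+0+18·26·17=8892 → min 1496.
Length 4: W₁..W₄: k=1: 0+1496+22·17·26=11220; k=2: 6732+936+22·18·26=17964; k=3: 1360+0+22·2·26=2504 → min 2504 | W₂..W₅: k=2: 0+1496+17·18·17=6698; k=3: 612+884+17·2·17=2074; k=4: 1496+0+17·26·17=9010 → min 2074.
Length 5: W₁..W₅: k=1: 0+2074+22·17·17=8432; k=2: 6732+1496+22·18·17=14960; k=3: 1360+884+22·2·17=2992; k=4: 2504+0+22·26·17=12228 → min 2992.
Optimal order: ((W₁ (W₂ W₃)) (W₄ W₅)) with cost 2992.

2992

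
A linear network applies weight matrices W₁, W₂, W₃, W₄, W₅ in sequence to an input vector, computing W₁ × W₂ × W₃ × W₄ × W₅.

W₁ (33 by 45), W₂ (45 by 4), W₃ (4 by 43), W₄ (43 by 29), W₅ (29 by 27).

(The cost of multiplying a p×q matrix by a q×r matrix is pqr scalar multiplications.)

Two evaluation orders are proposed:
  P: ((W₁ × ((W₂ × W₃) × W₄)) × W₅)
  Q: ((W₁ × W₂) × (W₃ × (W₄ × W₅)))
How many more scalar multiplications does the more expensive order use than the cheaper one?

84942

Order P = ((W₁ × ((W₂ × W₃) × W₄)) × W₅): (W₂ × W₃): 45×4 by 4×43 → 45×43, cost 45·4·43 = 7740; ((W₂ × W₃) × W₄): 45×43 by 43×29 → 45×29, cost 45·43·29 = 56115; cumulative 63855; (W₁ × ((W₂ × W₃) × W₄)): 33×45 by 45×29 → 33×29, cost 33·45·29 = 43065; cumulative 106920; ((W₁ × ((W₂ × W₃) × W₄)) × W₅): 33×29 by 29×27 → 33×27, cost 33·29·27 = 25839; cumulative 132759. Total 132759.
Order Q = ((W₁ × W₂) × (W₃ × (W₄ × W₅))): (W₁ × W₂): 33×45 by 45×4 → 33×4, cost 33·45·4 = 5940; (W₄ × W₅): 43×29 by 29×27 → 43×27, cost 43·29·27 = 33669; (W₃ × (W₄ × W₅)): 4×43 by 43×27 → 4×27, cost 4·43·27 = 4644; cumulative 38313; ((W₁ × W₂) × (W₃ × (W₄ × W₅))): 33×4 by 4×27 → 33×27, cost 33·4·27 = 3564; cumulative 47817. Total 47817.
Difference: |132759 − 47817| = 84942.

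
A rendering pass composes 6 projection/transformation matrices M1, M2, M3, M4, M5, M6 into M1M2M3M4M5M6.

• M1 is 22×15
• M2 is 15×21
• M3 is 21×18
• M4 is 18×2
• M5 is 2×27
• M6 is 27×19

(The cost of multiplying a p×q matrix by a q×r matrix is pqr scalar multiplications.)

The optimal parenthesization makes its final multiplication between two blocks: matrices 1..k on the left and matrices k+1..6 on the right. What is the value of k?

Adjacent pairs: M1M2 = 22·15·21 = 6930; M2M3 = 15·21·18 = 5670; M3M4 = 21·18·2 = 756; M4M5 = 18·2·27 = 972; M5M6 = 2·27·19 = 1026.
Length 3: M1..M3: k=1: 0+5670+22·15·18=11610; k=2: 6930+0+22·21·18=15246 → min 11610 | M2..M4: k=2: 0+756+15·21·2=1386; k=3: 5670+0+15·18·2=6210 → min 1386 | M3..M5: k=3: 0+972+21·18·27=11178; k=4: 756+0+21·2·27=1890 → min 1890 | M4..M6: k=4: 0+1026+18·2·19=1710; k=5: 972+0+18·27·19=10206 → min 1710.
Length 4: M1..M4: k=1: 0+1386+22·15·2=2046; k=2: 6930+756+22·21·2=8610; k=3: 11610+0+22·18·2=12402 → min 2046 | M2..M5: k=2: 0+1890+15·21·27=10395; k=3: 5670+972+15·18·27=13932; k=4: 1386+0+15·2·27=2196 → min 2196 | M3..M6: k=3: 0+1710+21·18·19=8892; k=4: 756+1026+21·2·19=2580; k=5: 1890+0+21·27·19=12663 → min 2580.
Length 5: M1..M5: k=1: 0+2196+22·15·27=11106; k=2: 6930+1890+22·21·27=21294; k=3: 11610+972+22·18·27=23274; k=4: 2046+0+22·2·27=3234 → min 3234 | M2..M6: k=2: 0+2580+15·21·19=8565; k=3: 5670+1710+15·18·19=12510; k=4: 1386+1026+15·2·19=2982; k=5: 2196+0+15·27·19=9891 → min 2982.
Top-level splits: k=1: (M1..M1)·(M2..M6) → 0+2982+22·15·19 = 9252; k=2: (M1..M2)·(M3..M6) → 6930+2580+22·21·19 = 18288; k=3: (M1..M3)·(M4..M6) → 11610+1710+22·18·19 = 20844; k=4: (M1..M4)·(M5..M6) → 2046+1026+22·2·19 = 3908; k=5: (M1..M5)·(M6..M6) → 3234+0+22·27·19 = 14520.
Best split is after M4, i.e. k = 4.

4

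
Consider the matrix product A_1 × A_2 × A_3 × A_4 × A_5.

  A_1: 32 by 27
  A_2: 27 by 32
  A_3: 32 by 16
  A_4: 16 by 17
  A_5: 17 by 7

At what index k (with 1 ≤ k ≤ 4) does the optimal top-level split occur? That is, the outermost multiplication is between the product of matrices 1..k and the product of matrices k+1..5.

1

Adjacent pairs: A_1A_2 = 32·27·32 = 27648; A_2A_3 = 27·32·16 = 13824; A_3A_4 = 32·16·17 = 8704; A_4A_5 = 16·17·7 = 1904.
Length 3: A_1..A_3: k=1: 0+13824+32·27·16=27648; k=2: 27648+0+32·32·16=44032 → min 27648 | A_2..A_4: k=2: 0+8704+27·32·17=23392; k=3: 13824+0+27·16·17=21168 → min 21168 | A_3..A_5: k=3: 0+1904+32·16·7=5488; k=4: 8704+0+32·17·7=12512 → min 5488.
Length 4: A_1..A_4: k=1: 0+21168+32·27·17=35856; k=2: 27648+8704+32·32·17=53760; k=3: 27648+0+32·16·17=36352 → min 35856 | A_2..A_5: k=2: 0+5488+27·32·7=11536; k=3: 13824+1904+27·16·7=18752; k=4: 21168+0+27·17·7=24381 → min 11536.
Top-level splits: k=1: (A_1..A_1)·(A_2..A_5) → 0+11536+32·27·7 = 17584; k=2: (A_1..A_2)·(A_3..A_5) → 27648+5488+32·32·7 = 40304; k=3: (A_1..A_3)·(A_4..A_5) → 27648+1904+32·16·7 = 33136; k=4: (A_1..A_4)·(A_5..A_5) → 35856+0+32·17·7 = 39664.
Best split is after A_1, i.e. k = 1.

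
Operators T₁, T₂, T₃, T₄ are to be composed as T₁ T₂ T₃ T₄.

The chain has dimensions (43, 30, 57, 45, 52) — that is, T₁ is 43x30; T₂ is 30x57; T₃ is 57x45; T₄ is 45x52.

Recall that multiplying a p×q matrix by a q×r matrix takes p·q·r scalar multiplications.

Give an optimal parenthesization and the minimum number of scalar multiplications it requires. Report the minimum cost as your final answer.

Adjacent pairs: T₁T₂ = 43·30·57 = 73530; T₂T₃ = 30·57·45 = 76950; T₃T₄ = 57·45·52 = 133380.
Length 3: T₁..T₃: k=1: 0+76950+43·30·45=135000; k=2: 73530+0+43·57·45=183825 → min 135000 | T₂..T₄: k=2: 0+133380+30·57·52=222300; k=3: 76950+0+30·45·52=147150 → min 147150.
Length 4: T₁..T₄: k=1: 0+147150+43·30·52=214230; k=2: 73530+133380+43·57·52=334362; k=3: 135000+0+43·45·52=235620 → min 214230.
Optimal parenthesization: (T₁ ((T₂ T₃) T₄)) with cost 214230.

214230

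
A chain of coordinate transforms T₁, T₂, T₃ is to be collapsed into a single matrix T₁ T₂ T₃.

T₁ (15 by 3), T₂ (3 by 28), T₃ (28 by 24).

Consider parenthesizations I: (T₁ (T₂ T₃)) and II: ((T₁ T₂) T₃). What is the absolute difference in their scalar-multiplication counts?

8244

Order I = (T₁ (T₂ T₃)): (T₂ T₃): 3×28 by 28×24 → 3×24, cost 3·28·24 = 2016; (T₁ (T₂ T₃)): 15×3 by 3×24 → 15×24, cost 15·3·24 = 1080; cumulative 3096. Total 3096.
Order II = ((T₁ T₂) T₃): (T₁ T₂): 15×3 by 3×28 → 15×28, cost 15·3·28 = 1260; ((T₁ T₂) T₃): 15×28 by 28×24 → 15×24, cost 15·28·24 = 10080; cumulative 11340. Total 11340.
Difference: |3096 − 11340| = 8244.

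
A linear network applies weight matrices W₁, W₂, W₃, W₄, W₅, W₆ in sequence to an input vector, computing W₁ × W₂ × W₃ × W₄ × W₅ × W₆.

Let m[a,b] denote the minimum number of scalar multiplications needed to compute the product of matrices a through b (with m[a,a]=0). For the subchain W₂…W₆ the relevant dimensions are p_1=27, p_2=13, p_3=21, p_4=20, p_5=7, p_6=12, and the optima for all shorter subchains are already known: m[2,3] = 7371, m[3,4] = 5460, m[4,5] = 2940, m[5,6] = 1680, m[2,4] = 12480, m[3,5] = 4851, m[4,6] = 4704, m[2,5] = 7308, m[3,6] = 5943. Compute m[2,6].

9576

m[2,6] = min over k∈[2,5] of m[2,k]+m[k+1,6]+p_{1}·p_k·p_{6}.
k=2: 0 + 5943 + 27·13·12 = 10155; k=3: 7371 + 4704 + 27·21·12 = 18879; k=4: 12480 + 1680 + 27·20·12 = 20640; k=5: 7308 + 0 + 27·7·12 = 9576.
Minimum: 9576 at k=5.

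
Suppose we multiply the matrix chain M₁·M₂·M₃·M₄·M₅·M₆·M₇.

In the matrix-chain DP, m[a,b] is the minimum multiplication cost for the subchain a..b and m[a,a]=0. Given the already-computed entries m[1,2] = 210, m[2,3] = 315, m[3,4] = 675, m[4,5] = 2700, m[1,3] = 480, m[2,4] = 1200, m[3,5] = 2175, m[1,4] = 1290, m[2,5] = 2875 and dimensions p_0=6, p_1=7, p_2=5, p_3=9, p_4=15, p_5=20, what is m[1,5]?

2985

m[1,5] = min over k∈[1,4] of m[1,k]+m[k+1,5]+p_{0}·p_k·p_{5}.
k=1: 0 + 2875 + 6·7·20 = 3715; k=2: 210 + 2175 + 6·5·20 = 2985; k=3: 480 + 2700 + 6·9·20 = 4260; k=4: 1290 + 0 + 6·15·20 = 3090.
Minimum: 2985 at k=2.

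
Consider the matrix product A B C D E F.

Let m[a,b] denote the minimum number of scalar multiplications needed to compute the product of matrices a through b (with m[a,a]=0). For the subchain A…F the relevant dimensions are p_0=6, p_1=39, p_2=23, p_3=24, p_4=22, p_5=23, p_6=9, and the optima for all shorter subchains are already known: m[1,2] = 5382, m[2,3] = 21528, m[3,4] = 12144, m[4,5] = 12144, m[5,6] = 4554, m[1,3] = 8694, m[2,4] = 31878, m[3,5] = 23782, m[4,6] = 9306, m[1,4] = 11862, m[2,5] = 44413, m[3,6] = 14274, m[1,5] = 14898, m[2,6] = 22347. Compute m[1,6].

m[1,6] = min over k∈[1,5] of m[1,k]+m[k+1,6]+p_{0}·p_k·p_{6}.
k=1: 0 + 22347 + 6·39·9 = 24453; k=2: 5382 + 14274 + 6·23·9 = 20898; k=3: 8694 + 9306 + 6·24·9 = 19296; k=4: 11862 + 4554 + 6·22·9 = 17604; k=5: 14898 + 0 + 6·23·9 = 16140.
Minimum: 16140 at k=5.

16140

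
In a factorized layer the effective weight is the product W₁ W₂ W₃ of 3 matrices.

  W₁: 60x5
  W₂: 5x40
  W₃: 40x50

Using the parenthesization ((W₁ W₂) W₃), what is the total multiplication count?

132000

(W₁ W₂): 60×5 by 5×40 → 60×40, cost 60·5·40 = 12000
((W₁ W₂) W₃): 60×40 by 40×50 → 60×50, cost 60·40·50 = 120000; cumulative 132000
Total: 132000 scalar multiplications.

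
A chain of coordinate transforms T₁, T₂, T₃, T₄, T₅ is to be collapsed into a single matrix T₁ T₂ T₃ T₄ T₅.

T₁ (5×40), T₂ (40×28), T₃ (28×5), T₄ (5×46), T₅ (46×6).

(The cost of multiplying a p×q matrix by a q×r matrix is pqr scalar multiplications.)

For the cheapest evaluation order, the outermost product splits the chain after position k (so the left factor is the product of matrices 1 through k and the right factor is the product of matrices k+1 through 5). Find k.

3

Adjacent pairs: T₁T₂ = 5·40·28 = 5600; T₂T₃ = 40·28·5 = 5600; T₃T₄ = 28·5·46 = 6440; T₄T₅ = 5·46·6 = 1380.
Length 3: T₁..T₃: k=1: 0+5600+5·40·5=6600; k=2: 5600+0+5·28·5=6300 → min 6300 | T₂..T₄: k=2: 0+6440+40·28·46=57960; k=3: 5600+0+40·5·46=14800 → min 14800 | T₃..T₅: k=3: 0+1380+28·5·6=2220; k=4: 6440+0+28·46·6=14168 → min 2220.
Length 4: T₁..T₄: k=1: 0+14800+5·40·46=24000; k=2: 5600+6440+5·28·46=18480; k=3: 6300+0+5·5·46=7450 → min 7450 | T₂..T₅: k=2: 0+2220+40·28·6=8940; k=3: 5600+1380+40·5·6=8180; k=4: 14800+0+40·46·6=25840 → min 8180.
Top-level splits: k=1: (T₁..T₁)·(T₂..T₅) → 0+8180+5·40·6 = 9380; k=2: (T₁..T₂)·(T₃..T₅) → 5600+2220+5·28·6 = 8660; k=3: (T₁..T₃)·(T₄..T₅) → 6300+1380+5·5·6 = 7830; k=4: (T₁..T₄)·(T₅..T₅) → 7450+0+5·46·6 = 8830.
Best split is after T₃, i.e. k = 3.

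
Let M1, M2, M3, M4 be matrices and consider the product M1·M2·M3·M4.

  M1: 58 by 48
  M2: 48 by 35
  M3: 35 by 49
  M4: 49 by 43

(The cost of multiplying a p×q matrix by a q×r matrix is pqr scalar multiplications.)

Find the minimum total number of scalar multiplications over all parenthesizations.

258475

Adjacent pairs: M1M2 = 58·48·35 = 97440; M2M3 = 48·35·49 = 82320; M3M4 = 35·49·43 = 73745.
Length 3: M1..M3: k=1: 0+82320+58·48·49=218736; k=2: 97440+0+58·35·49=196910 → min 196910 | M2..M4: k=2: 0+73745+48·35·43=145985; k=3: 82320+0+48·49·43=183456 → min 145985.
Length 4: M1..M4: k=1: 0+145985+58·48·43=265697; k=2: 97440+73745+58·35·43=258475; k=3: 196910+0+58·49·43=319116 → min 258475.
Optimal order: ((M1·M2)·(M3·M4)) with cost 258475.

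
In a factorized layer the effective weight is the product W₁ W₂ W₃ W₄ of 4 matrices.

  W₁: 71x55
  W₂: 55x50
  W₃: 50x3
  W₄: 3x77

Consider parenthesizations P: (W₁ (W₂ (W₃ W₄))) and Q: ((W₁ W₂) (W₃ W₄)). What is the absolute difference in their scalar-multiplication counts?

43835

Order P = (W₁ (W₂ (W₃ W₄))): (W₃ W₄): 50×3 by 3×77 → 50×77, cost 50·3·77 = 11550; (W₂ (W₃ W₄)): 55×50 by 50×77 → 55×77, cost 55·50·77 = 211750; cumulative 223300; (W₁ (W₂ (W₃ W₄))): 71×55 by 55×77 → 71×77, cost 71·55·77 = 300685; cumulative 523985. Total 523985.
Order Q = ((W₁ W₂) (W₃ W₄)): (W₁ W₂): 71×55 by 55×50 → 71×50, cost 71·55·50 = 195250; (W₃ W₄): 50×3 by 3×77 → 50×77, cost 50·3·77 = 11550; ((W₁ W₂) (W₃ W₄)): 71×50 by 50×77 → 71×77, cost 71·50·77 = 273350; cumulative 480150. Total 480150.
Difference: |523985 − 480150| = 43835.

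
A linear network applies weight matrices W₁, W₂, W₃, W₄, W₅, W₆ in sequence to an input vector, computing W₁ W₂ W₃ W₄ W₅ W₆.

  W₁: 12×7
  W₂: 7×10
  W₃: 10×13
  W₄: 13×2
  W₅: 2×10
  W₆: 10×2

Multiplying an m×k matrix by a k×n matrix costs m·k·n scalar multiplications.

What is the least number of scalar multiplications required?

636

Adjacent pairs: W₁W₂ = 12·7·10 = 840; W₂W₃ = 7·10·13 = 910; W₃W₄ = 10·13·2 = 260; W₄W₅ = 13·2·10 = 260; W₅W₆ = 2·10·2 = 40.
Length 3: W₁..W₃: k=1: 0+910+12·7·13=2002; k=2: 840+0+12·10·13=2400 → min 2002 | W₂..W₄: k=2: 0+260+7·10·2=400; k=3: 910+0+7·13·2=1092 → min 400 | W₃..W₅: k=3: 0+260+10·13·10=1560; k=4: 260+0+10·2·10=460 → min 460 | W₄..W₆: k=4: 0+40+13·2·2=92; k=5: 260+0+13·10·2=520 → min 92.
Length 4: W₁..W₄: k=1: 0+400+12·7·2=568; k=2: 840+260+12·10·2=1340; k=3: 2002+0+12·13·2=2314 → min 568 | W₂..W₅: k=2: 0+460+7·10·10=1160; k=3: 910+260+7·13·10=2080; k=4: 400+0+7·2·10=540 → min 540 | W₃..W₆: k=3: 0+92+10·13·2=352; k=4: 260+40+10·2·2=340; k=5: 460+0+10·10·2=660 → min 340.
Length 5: W₁..W₅: k=1: 0+540+12·7·10=1380; k=2: 840+460+12·10·10=2500; k=3: 2002+260+12·13·10=3822; k=4: 568+0+12·2·10=808 → min 808 | W₂..W₆: k=2: 0+340+7·10·2=480; k=3: 910+92+7·13·2=1184; k=4: 400+40+7·2·2=468; k=5: 540+0+7·10·2=680 → min 468.
Length 6: W₁..W₆: k=1: 0+468+12·7·2=636; k=2: 840+340+12·10·2=1420; k=3: 2002+92+12·13·2=2406; k=4: 568+40+12·2·2=656; k=5: 808+0+12·10·2=1048 → min 636.
Optimal order: (W₁ ((W₂ (W₃ W₄)) (W₅ W₆))) with cost 636.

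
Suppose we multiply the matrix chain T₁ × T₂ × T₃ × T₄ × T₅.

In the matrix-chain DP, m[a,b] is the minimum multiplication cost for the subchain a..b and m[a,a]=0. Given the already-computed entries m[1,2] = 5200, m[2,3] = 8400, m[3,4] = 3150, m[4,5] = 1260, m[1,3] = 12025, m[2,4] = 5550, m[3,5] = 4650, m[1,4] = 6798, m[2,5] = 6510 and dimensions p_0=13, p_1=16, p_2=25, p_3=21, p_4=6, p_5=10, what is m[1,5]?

7578

m[1,5] = min over k∈[1,4] of m[1,k]+m[k+1,5]+p_{0}·p_k·p_{5}.
k=1: 0 + 6510 + 13·16·10 = 8590; k=2: 5200 + 4650 + 13·25·10 = 13100; k=3: 12025 + 1260 + 13·21·10 = 16015; k=4: 6798 + 0 + 13·6·10 = 7578.
Minimum: 7578 at k=4.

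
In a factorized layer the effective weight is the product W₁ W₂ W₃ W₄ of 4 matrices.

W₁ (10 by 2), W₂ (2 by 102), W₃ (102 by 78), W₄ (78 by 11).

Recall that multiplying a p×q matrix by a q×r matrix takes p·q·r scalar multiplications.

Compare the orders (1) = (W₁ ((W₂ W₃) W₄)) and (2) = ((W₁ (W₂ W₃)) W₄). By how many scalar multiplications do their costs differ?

Order (1) = (W₁ ((W₂ W₃) W₄)): (W₂ W₃): 2×102 by 102×78 → 2×78, cost 2·102·78 = 15912; ((W₂ W₃) W₄): 2×78 by 78×11 → 2×11, cost 2·78·11 = 1716; cumulative 17628; (W₁ ((W₂ W₃) W₄)): 10×2 by 2×11 → 10×11, cost 10·2·11 = 220; cumulative 17848. Total 17848.
Order (2) = ((W₁ (W₂ W₃)) W₄): (W₂ W₃): 2×102 by 102×78 → 2×78, cost 2·102·78 = 15912; (W₁ (W₂ W₃)): 10×2 by 2×78 → 10×78, cost 10·2·78 = 1560; cumulative 17472; ((W₁ (W₂ W₃)) W₄): 10×78 by 78×11 → 10×11, cost 10·78·11 = 8580; cumulative 26052. Total 26052.
Difference: |17848 − 26052| = 8204.

8204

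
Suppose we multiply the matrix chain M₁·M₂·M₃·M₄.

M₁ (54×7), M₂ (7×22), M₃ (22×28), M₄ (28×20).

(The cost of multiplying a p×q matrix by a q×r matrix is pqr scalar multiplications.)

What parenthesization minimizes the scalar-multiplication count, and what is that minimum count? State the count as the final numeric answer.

Adjacent pairs: M₁M₂ = 54·7·22 = 8316; M₂M₃ = 7·22·28 = 4312; M₃M₄ = 22·28·20 = 12320.
Length 3: M₁..M₃: k=1: 0+4312+54·7·28=14896; k=2: 8316+0+54·22·28=41580 → min 14896 | M₂..M₄: k=2: 0+12320+7·22·20=15400; k=3: 4312+0+7·28·20=8232 → min 8232.
Length 4: M₁..M₄: k=1: 0+8232+54·7·20=15792; k=2: 8316+12320+54·22·20=44396; k=3: 14896+0+54·28·20=45136 → min 15792.
Optimal parenthesization: (M₁·((M₂·M₃)·M₄)) with cost 15792.

15792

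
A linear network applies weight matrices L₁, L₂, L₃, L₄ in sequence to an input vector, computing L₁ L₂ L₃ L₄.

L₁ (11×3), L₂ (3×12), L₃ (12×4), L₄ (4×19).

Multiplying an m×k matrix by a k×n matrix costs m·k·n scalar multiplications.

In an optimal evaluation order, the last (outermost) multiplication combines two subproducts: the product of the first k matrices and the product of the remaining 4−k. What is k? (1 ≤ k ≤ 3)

1

Adjacent pairs: L₁L₂ = 11·3·12 = 396; L₂L₃ = 3·12·4 = 144; L₃L₄ = 12·4·19 = 912.
Length 3: L₁..L₃: k=1: 0+144+11·3·4=276; k=2: 396+0+11·12·4=924 → min 276 | L₂..L₄: k=2: 0+912+3·12·19=1596; k=3: 144+0+3·4·19=372 → min 372.
Top-level splits: k=1: (L₁..L₁)·(L₂..L₄) → 0+372+11·3·19 = 999; k=2: (L₁..L₂)·(L₃..L₄) → 396+912+11·12·19 = 3816; k=3: (L₁..L₃)·(L₄..L₄) → 276+0+11·4·19 = 1112.
Best split is after L₁, i.e. k = 1.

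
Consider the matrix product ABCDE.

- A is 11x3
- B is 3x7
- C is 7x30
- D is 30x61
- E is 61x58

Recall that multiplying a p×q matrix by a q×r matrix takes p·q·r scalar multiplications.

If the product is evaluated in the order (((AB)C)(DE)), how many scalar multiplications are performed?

(AB): 11×3 by 3×7 → 11×7, cost 11·3·7 = 231
((AB)C): 11×7 by 7×30 → 11×30, cost 11·7·30 = 2310; cumulative 2541
(DE): 30×61 by 61×58 → 30×58, cost 30·61·58 = 106140
(((AB)C)(DE)): 11×30 by 30×58 → 11×58, cost 11·30·58 = 19140; cumulative 127821
Total: 127821 scalar multiplications.

127821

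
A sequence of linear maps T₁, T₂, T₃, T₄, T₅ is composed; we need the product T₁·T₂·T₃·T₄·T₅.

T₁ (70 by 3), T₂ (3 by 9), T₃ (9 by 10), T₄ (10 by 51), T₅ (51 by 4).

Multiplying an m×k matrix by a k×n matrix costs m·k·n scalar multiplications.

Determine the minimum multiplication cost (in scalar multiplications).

3252

Adjacent pairs: T₁T₂ = 70·3·9 = 1890; T₂T₃ = 3·9·10 = 270; T₃T₄ = 9·10·51 = 4590; T₄T₅ = 10·51·4 = 2040.
Length 3: T₁..T₃: k=1: 0+270+70·3·10=2370; k=2: 1890+0+70·9·10=8190 → min 2370 | T₂..T₄: k=2: 0+4590+3·9·51=5967; k=3: 270+0+3·10·51=1800 → min 1800 | T₃..T₅: k=3: 0+2040+9·10·4=2400; k=4: 4590+0+9·51·4=6426 → min 2400.
Length 4: T₁..T₄: k=1: 0+1800+70·3·51=12510; k=2: 1890+4590+70·9·51=38610; k=3: 2370+0+70·10·51=38070 → min 12510 | T₂..T₅: k=2: 0+2400+3·9·4=2508; k=3: 270+2040+3·10·4=2430; k=4: 1800+0+3·51·4=2412 → min 2412.
Length 5: T₁..T₅: k=1: 0+2412+70·3·4=3252; k=2: 1890+2400+70·9·4=6810; k=3: 2370+2040+70·10·4=7210; k=4: 12510+0+70·51·4=26790 → min 3252.
Optimal order: (T₁·(((T₂·T₃)·T₄)·T₅)) with cost 3252.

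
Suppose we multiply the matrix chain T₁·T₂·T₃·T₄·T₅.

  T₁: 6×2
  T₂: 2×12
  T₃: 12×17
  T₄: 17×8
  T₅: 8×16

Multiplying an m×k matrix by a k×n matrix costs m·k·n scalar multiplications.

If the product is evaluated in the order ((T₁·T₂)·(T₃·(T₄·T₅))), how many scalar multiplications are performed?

6736

(T₁·T₂): 6×2 by 2×12 → 6×12, cost 6·2·12 = 144
(T₄·T₅): 17×8 by 8×16 → 17×16, cost 17·8·16 = 2176
(T₃·(T₄·T₅)): 12×17 by 17×16 → 12×16, cost 12·17·16 = 3264; cumulative 5440
((T₁·T₂)·(T₃·(T₄·T₅))): 6×12 by 12×16 → 6×16, cost 6·12·16 = 1152; cumulative 6736
Total: 6736 scalar multiplications.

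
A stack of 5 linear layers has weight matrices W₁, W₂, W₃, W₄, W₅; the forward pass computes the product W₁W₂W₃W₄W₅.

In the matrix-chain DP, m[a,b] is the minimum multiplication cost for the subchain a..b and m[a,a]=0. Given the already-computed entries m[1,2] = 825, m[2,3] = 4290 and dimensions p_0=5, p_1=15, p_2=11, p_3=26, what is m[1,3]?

m[1,3] = min over k∈[1,2] of m[1,k]+m[k+1,3]+p_{0}·p_k·p_{3}.
k=1: 0 + 4290 + 5·15·26 = 6240; k=2: 825 + 0 + 5·11·26 = 2255.
Minimum: 2255 at k=2.

2255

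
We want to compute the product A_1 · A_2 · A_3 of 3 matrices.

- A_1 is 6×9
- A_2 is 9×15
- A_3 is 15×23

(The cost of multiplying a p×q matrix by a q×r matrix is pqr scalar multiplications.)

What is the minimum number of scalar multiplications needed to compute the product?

Order (A_1 · (A_2 · A_3)): (A_2 · A_3): 9×15 by 15×23 → 9×23, cost 9·15·23 = 3105; (A_1 · (A_2 · A_3)): 6×9 by 9×23 → 6×23, cost 6·9·23 = 1242; cumulative 4347. Total 4347.
Order ((A_1 · A_2) · A_3): (A_1 · A_2): 6×9 by 9×15 → 6×15, cost 6·9·15 = 810; ((A_1 · A_2) · A_3): 6×15 by 15×23 → 6×23, cost 6·15·23 = 2070; cumulative 2880. Total 2880.
Minimum: 2880.

2880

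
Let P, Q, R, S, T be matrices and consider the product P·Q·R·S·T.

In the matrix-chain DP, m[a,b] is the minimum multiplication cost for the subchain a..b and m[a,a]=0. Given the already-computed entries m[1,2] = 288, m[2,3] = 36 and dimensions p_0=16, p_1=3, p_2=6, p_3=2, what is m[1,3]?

m[1,3] = min over k∈[1,2] of m[1,k]+m[k+1,3]+p_{0}·p_k·p_{3}.
k=1: 0 + 36 + 16·3·2 = 132; k=2: 288 + 0 + 16·6·2 = 480.
Minimum: 132 at k=1.

132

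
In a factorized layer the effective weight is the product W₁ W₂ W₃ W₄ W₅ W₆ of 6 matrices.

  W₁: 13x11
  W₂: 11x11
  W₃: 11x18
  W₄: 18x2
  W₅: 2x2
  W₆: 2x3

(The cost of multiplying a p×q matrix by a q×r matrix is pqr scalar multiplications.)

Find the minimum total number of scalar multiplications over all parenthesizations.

Adjacent pairs: W₁W₂ = 13·11·11 = 1573; W₂W₃ = 11·11·18 = 2178; W₃W₄ = 11·18·2 = 396; W₄W₅ = 18·2·2 = 72; W₅W₆ = 2·2·3 = 12.
Length 3: W₁..W₃: k=1: 0+2178+13·11·18=4752; k=2: 1573+0+13·11·18=4147 → min 4147 | W₂..W₄: k=2: 0+396+11·11·2=638; k=3: 2178+0+11·18·2=2574 → min 638 | W₃..W₅: k=3: 0+72+11·18·2=468; k=4: 396+0+11·2·2=440 → min 440 | W₄..W₆: k=4: 0+12+18·2·3=120; k=5: 72+0+18·2·3=180 → min 120.
Length 4: W₁..W₄: k=1: 0+638+13·11·2=924; k=2: 1573+396+13·11·2=2255; k=3: 4147+0+13·18·2=4615 → min 924 | W₂..W₅: k=2: 0+440+11·11·2=682; k=3: 2178+72+11·18·2=2646; k=4: 638+0+11·2·2=682 → min 682 | W₃..W₆: k=3: 0+120+11·18·3=714; k=4: 396+12+11·2·3=474; k=5: 440+0+11·2·3=506 → min 474.
Length 5: W₁..W₅: k=1: 0+682+13·11·2=968; k=2: 1573+440+13·11·2=2299; k=3: 4147+72+13·18·2=4687; k=4: 924+0+13·2·2=976 → min 968 | W₂..W₆: k=2: 0+474+11·11·3=837; k=3: 2178+120+11·18·3=2892; k=4: 638+12+11·2·3=716; k=5: 682+0+11·2·3=748 → min 716.
Length 6: W₁..W₆: k=1: 0+716+13·11·3=1145; k=2: 1573+474+13·11·3=2476; k=3: 4147+120+13·18·3=4969; k=4: 924+12+13·2·3=1014; k=5: 968+0+13·2·3=1046 → min 1014.
Optimal order: ((W₁ (W₂ (W₃ W₄))) (W₅ W₆)) with cost 1014.

1014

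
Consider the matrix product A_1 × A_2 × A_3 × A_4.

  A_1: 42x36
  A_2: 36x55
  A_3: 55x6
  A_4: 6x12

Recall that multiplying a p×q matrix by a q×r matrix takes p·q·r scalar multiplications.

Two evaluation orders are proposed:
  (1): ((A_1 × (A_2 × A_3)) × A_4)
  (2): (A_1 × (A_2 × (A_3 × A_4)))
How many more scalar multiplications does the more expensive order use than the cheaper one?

Order (1) = ((A_1 × (A_2 × A_3)) × A_4): (A_2 × A_3): 36×55 by 55×6 → 36×6, cost 36·55·6 = 11880; (A_1 × (A_2 × A_3)): 42×36 by 36×6 → 42×6, cost 42·36·6 = 9072; cumulative 20952; ((A_1 × (A_2 × A_3)) × A_4): 42×6 by 6×12 → 42×12, cost 42·6·12 = 3024; cumulative 23976. Total 23976.
Order (2) = (A_1 × (A_2 × (A_3 × A_4))): (A_3 × A_4): 55×6 by 6×12 → 55×12, cost 55·6·12 = 3960; (A_2 × (A_3 × A_4)): 36×55 by 55×12 → 36×12, cost 36·55·12 = 23760; cumulative 27720; (A_1 × (A_2 × (A_3 × A_4))): 42×36 by 36×12 → 42×12, cost 42·36·12 = 18144; cumulative 45864. Total 45864.
Difference: |23976 − 45864| = 21888.

21888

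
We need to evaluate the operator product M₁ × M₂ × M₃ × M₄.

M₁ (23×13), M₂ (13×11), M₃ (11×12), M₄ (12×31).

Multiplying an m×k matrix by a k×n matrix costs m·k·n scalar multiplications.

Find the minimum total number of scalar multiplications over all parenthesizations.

Adjacent pairs: M₁M₂ = 23·13·11 = 3289; M₂M₃ = 13·11·12 = 1716; M₃M₄ = 11·12·31 = 4092.
Length 3: M₁..M₃: k=1: 0+1716+23·13·12=5304; k=2: 3289+0+23·11·12=6325 → min 5304 | M₂..M₄: k=2: 0+4092+13·11·31=8525; k=3: 1716+0+13·12·31=6552 → min 6552.
Length 4: M₁..M₄: k=1: 0+6552+23·13·31=15821; k=2: 3289+4092+23·11·31=15224; k=3: 5304+0+23·12·31=13860 → min 13860.
Optimal order: ((M₁ × (M₂ × M₃)) × M₄) with cost 13860.

13860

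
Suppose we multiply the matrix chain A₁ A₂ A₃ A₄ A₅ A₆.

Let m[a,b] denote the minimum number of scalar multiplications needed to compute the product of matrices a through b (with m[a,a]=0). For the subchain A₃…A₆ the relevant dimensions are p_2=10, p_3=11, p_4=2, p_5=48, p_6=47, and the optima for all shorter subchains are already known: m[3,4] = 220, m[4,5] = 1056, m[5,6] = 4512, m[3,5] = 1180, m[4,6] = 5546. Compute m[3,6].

m[3,6] = min over k∈[3,5] of m[3,k]+m[k+1,6]+p_{2}·p_k·p_{6}.
k=3: 0 + 5546 + 10·11·47 = 10716; k=4: 220 + 4512 + 10·2·47 = 5672; k=5: 1180 + 0 + 10·48·47 = 23740.
Minimum: 5672 at k=4.

5672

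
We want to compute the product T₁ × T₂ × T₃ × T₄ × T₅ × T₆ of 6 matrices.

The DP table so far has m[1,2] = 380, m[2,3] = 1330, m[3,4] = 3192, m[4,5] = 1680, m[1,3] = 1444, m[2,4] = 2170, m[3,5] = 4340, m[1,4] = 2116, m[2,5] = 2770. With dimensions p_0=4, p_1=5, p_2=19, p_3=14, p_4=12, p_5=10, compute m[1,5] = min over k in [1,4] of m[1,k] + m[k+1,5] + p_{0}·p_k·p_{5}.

m[1,5] = min over k∈[1,4] of m[1,k]+m[k+1,5]+p_{0}·p_k·p_{5}.
k=1: 0 + 2770 + 4·5·10 = 2970; k=2: 380 + 4340 + 4·19·10 = 5480; k=3: 1444 + 1680 + 4·14·10 = 3684; k=4: 2116 + 0 + 4·12·10 = 2596.
Minimum: 2596 at k=4.

2596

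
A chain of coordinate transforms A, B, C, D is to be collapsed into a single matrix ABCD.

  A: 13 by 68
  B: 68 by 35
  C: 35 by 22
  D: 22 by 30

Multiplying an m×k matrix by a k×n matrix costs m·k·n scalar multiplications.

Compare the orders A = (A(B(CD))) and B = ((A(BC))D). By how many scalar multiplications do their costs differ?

Order A = (A(B(CD))): (CD): 35×22 by 22×30 → 35×30, cost 35·22·30 = 23100; (B(CD)): 68×35 by 35×30 → 68×30, cost 68·35·30 = 71400; cumulative 94500; (A(B(CD))): 13×68 by 68×30 → 13×30, cost 13·68·30 = 26520; cumulative 121020. Total 121020.
Order B = ((A(BC))D): (BC): 68×35 by 35×22 → 68×22, cost 68·35·22 = 52360; (A(BC)): 13×68 by 68×22 → 13×22, cost 13·68·22 = 19448; cumulative 71808; ((A(BC))D): 13×22 by 22×30 → 13×30, cost 13·22·30 = 8580; cumulative 80388. Total 80388.
Difference: |121020 − 80388| = 40632.

40632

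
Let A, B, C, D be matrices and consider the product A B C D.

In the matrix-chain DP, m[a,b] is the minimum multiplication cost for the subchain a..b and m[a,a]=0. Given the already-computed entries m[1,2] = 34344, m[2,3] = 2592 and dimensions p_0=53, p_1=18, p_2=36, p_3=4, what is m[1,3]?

m[1,3] = min over k∈[1,2] of m[1,k]+m[k+1,3]+p_{0}·p_k·p_{3}.
k=1: 0 + 2592 + 53·18·4 = 6408; k=2: 34344 + 0 + 53·36·4 = 41976.
Minimum: 6408 at k=1.

6408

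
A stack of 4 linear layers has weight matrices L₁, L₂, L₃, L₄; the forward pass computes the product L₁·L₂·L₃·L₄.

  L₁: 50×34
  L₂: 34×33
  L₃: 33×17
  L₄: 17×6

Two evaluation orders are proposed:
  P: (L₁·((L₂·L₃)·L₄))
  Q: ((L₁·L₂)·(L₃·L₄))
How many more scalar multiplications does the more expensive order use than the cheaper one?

36624

Order P = (L₁·((L₂·L₃)·L₄)): (L₂·L₃): 34×33 by 33×17 → 34×17, cost 34·33·17 = 19074; ((L₂·L₃)·L₄): 34×17 by 17×6 → 34×6, cost 34·17·6 = 3468; cumulative 22542; (L₁·((L₂·L₃)·L₄)): 50×34 by 34×6 → 50×6, cost 50·34·6 = 10200; cumulative 32742. Total 32742.
Order Q = ((L₁·L₂)·(L₃·L₄)): (L₁·L₂): 50×34 by 34×33 → 50×33, cost 50·34·33 = 56100; (L₃·L₄): 33×17 by 17×6 → 33×6, cost 33·17·6 = 3366; ((L₁·L₂)·(L₃·L₄)): 50×33 by 33×6 → 50×6, cost 50·33·6 = 9900; cumulative 69366. Total 69366.
Difference: |32742 − 69366| = 36624.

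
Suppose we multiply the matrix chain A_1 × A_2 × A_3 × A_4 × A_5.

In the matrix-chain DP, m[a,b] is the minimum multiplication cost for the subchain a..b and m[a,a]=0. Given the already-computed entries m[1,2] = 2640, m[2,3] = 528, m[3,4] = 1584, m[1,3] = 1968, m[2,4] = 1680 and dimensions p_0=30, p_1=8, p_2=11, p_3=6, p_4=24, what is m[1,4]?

m[1,4] = min over k∈[1,3] of m[1,k]+m[k+1,4]+p_{0}·p_k·p_{4}.
k=1: 0 + 1680 + 30·8·24 = 7440; k=2: 2640 + 1584 + 30·11·24 = 12144; k=3: 1968 + 0 + 30·6·24 = 6288.
Minimum: 6288 at k=3.

6288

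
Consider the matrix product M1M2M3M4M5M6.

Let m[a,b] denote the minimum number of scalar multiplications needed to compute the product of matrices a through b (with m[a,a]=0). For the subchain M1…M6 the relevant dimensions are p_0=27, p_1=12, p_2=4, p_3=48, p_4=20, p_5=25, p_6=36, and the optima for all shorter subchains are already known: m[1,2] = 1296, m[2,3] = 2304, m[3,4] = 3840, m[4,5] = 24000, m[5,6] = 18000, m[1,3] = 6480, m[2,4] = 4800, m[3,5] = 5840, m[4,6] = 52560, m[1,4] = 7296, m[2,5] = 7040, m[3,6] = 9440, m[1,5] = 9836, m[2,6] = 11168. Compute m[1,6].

14624

m[1,6] = min over k∈[1,5] of m[1,k]+m[k+1,6]+p_{0}·p_k·p_{6}.
k=1: 0 + 11168 + 27·12·36 = 22832; k=2: 1296 + 9440 + 27·4·36 = 14624; k=3: 6480 + 52560 + 27·48·36 = 105696; k=4: 7296 + 18000 + 27·20·36 = 44736; k=5: 9836 + 0 + 27·25·36 = 34136.
Minimum: 14624 at k=2.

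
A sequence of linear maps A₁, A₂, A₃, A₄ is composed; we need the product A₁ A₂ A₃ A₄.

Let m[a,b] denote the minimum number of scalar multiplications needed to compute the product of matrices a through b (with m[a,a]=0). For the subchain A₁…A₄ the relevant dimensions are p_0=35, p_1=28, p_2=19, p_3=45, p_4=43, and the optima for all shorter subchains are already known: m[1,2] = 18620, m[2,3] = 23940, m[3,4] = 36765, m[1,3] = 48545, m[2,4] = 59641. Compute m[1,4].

m[1,4] = min over k∈[1,3] of m[1,k]+m[k+1,4]+p_{0}·p_k·p_{4}.
k=1: 0 + 59641 + 35·28·43 = 101781; k=2: 18620 + 36765 + 35·19·43 = 83980; k=3: 48545 + 0 + 35·45·43 = 116270.
Minimum: 83980 at k=2.

83980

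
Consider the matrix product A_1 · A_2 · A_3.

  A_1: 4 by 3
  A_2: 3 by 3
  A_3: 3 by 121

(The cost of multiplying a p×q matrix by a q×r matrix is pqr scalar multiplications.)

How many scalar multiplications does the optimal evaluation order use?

1488

Order (A_1 · (A_2 · A_3)): (A_2 · A_3): 3×3 by 3×121 → 3×121, cost 3·3·121 = 1089; (A_1 · (A_2 · A_3)): 4×3 by 3×121 → 4×121, cost 4·3·121 = 1452; cumulative 2541. Total 2541.
Order ((A_1 · A_2) · A_3): (A_1 · A_2): 4×3 by 3×3 → 4×3, cost 4·3·3 = 36; ((A_1 · A_2) · A_3): 4×3 by 3×121 → 4×121, cost 4·3·121 = 1452; cumulative 1488. Total 1488.
Minimum: 1488.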